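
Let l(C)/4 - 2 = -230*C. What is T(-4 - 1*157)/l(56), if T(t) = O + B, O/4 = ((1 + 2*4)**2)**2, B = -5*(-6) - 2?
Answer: -3284/6439 ≈ -0.51002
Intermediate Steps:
l(C) = 8 - 920*C (l(C) = 8 + 4*(-230*C) = 8 - 920*C)
B = 28 (B = 30 - 2 = 28)
O = 26244 (O = 4*((1 + 2*4)**2)**2 = 4*((1 + 8)**2)**2 = 4*(9**2)**2 = 4*81**2 = 4*6561 = 26244)
T(t) = 26272 (T(t) = 26244 + 28 = 26272)
T(-4 - 1*157)/l(56) = 26272/(8 - 920*56) = 26272/(8 - 51520) = 26272/(-51512) = 26272*(-1/51512) = -3284/6439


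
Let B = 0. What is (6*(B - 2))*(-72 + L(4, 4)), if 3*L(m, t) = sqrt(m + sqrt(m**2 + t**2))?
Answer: 864 - 8*sqrt(1 + sqrt(2)) ≈ 851.57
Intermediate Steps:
L(m, t) = sqrt(m + sqrt(m**2 + t**2))/3
(6*(B - 2))*(-72 + L(4, 4)) = (6*(0 - 2))*(-72 + sqrt(4 + sqrt(4**2 + 4**2))/3) = (6*(-2))*(-72 + sqrt(4 + sqrt(16 + 16))/3) = -12*(-72 + sqrt(4 + sqrt(32))/3) = -12*(-72 + sqrt(4 + 4*sqrt(2))/3) = 864 - 4*sqrt(4 + 4*sqrt(2))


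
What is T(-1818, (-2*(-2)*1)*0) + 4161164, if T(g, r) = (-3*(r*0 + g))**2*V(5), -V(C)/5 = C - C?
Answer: 4161164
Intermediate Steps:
V(C) = 0 (V(C) = -5*(C - C) = -5*0 = 0)
T(g, r) = 0 (T(g, r) = (-3*(r*0 + g))**2*0 = (-3*(0 + g))**2*0 = (-3*g)**2*0 = (9*g**2)*0 = 0)
T(-1818, (-2*(-2)*1)*0) + 4161164 = 0 + 4161164 = 4161164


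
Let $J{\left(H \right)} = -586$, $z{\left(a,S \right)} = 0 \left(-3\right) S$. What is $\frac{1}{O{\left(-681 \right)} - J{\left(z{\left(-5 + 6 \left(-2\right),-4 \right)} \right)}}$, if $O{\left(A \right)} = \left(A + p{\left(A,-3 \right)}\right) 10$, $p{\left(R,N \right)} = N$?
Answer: $- \frac{1}{6254} \approx -0.0001599$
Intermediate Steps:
$O{\left(A \right)} = -30 + 10 A$ ($O{\left(A \right)} = \left(A - 3\right) 10 = \left(-3 + A\right) 10 = -30 + 10 A$)
$z{\left(a,S \right)} = 0$ ($z{\left(a,S \right)} = 0 S = 0$)
$\frac{1}{O{\left(-681 \right)} - J{\left(z{\left(-5 + 6 \left(-2\right),-4 \right)} \right)}} = \frac{1}{\left(-30 + 10 \left(-681\right)\right) - -586} = \frac{1}{\left(-30 - 6810\right) + 586} = \frac{1}{-6840 + 586} = \frac{1}{-6254} = - \frac{1}{6254}$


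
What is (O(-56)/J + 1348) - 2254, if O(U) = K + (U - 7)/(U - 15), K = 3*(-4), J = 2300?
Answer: -147950589/163300 ≈ -906.00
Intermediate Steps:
K = -12
O(U) = -12 + (-7 + U)/(-15 + U) (O(U) = -12 + (U - 7)/(U - 15) = -12 + (-7 + U)/(-15 + U))
(O(-56)/J + 1348) - 2254 = (((173 - 11*(-56))/(-15 - 56))/2300 + 1348) - 2254 = (((173 + 616)/(-71))*(1/2300) + 1348) - 2254 = (-1/71*789*(1/2300) + 1348) - 2254 = (-789/71*1/2300 + 1348) - 2254 = (-789/163300 + 1348) - 2254 = 220127611/163300 - 2254 = -147950589/163300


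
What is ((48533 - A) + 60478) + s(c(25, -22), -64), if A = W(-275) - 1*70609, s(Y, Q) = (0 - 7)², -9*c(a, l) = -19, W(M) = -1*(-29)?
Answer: 179640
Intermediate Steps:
W(M) = 29
c(a, l) = 19/9 (c(a, l) = -⅑*(-19) = 19/9)
s(Y, Q) = 49 (s(Y, Q) = (-7)² = 49)
A = -70580 (A = 29 - 1*70609 = 29 - 70609 = -70580)
((48533 - A) + 60478) + s(c(25, -22), -64) = ((48533 - 1*(-70580)) + 60478) + 49 = ((48533 + 70580) + 60478) + 49 = (119113 + 60478) + 49 = 179591 + 49 = 179640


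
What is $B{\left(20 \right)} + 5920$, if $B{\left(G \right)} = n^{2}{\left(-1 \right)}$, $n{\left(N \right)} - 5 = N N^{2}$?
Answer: $5936$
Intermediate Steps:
$n{\left(N \right)} = 5 + N^{3}$ ($n{\left(N \right)} = 5 + N N^{2} = 5 + N^{3}$)
$B{\left(G \right)} = 16$ ($B{\left(G \right)} = \left(5 + \left(-1\right)^{3}\right)^{2} = \left(5 - 1\right)^{2} = 4^{2} = 16$)
$B{\left(20 \right)} + 5920 = 16 + 5920 = 5936$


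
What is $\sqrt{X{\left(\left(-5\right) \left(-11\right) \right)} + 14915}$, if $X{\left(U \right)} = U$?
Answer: $\sqrt{14970} \approx 122.35$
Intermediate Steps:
$\sqrt{X{\left(\left(-5\right) \left(-11\right) \right)} + 14915} = \sqrt{\left(-5\right) \left(-11\right) + 14915} = \sqrt{55 + 14915} = \sqrt{14970}$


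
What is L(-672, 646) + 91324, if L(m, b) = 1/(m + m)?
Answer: 122739455/1344 ≈ 91324.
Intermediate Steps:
L(m, b) = 1/(2*m)
L(-672, 646) + 91324 = (1/2)/(-672) + 91324 = (1/2)*(-1/672) + 91324 = -1/1344 + 91324 = 122739455/1344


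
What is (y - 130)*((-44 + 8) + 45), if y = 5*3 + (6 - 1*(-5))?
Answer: -936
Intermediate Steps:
y = 26 (y = 15 + (6 + 5) = 15 + 11 = 26)
(y - 130)*((-44 + 8) + 45) = (26 - 130)*((-44 + 8) + 45) = -104*(-36 + 45) = -104*9 = -936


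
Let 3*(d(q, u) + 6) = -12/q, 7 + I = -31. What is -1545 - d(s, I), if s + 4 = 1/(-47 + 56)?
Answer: -53901/35 ≈ -1540.0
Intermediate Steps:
I = -38 (I = -7 - 31 = -38)
s = -35/9 (s = -4 + 1/(-47 + 56) = -4 + 1/9 = -4 + ⅑ = -35/9 ≈ -3.8889)
d(q, u) = -6 - 4/q (d(q, u) = -6 + (-12/q)/3 = -6 - 4/q)
-1545 - d(s, I) = -1545 - (-6 - 4/(-35/9)) = -1545 - (-6 - 4*(-9/35)) = -1545 - (-6 + 36/35) = -1545 - 1*(-174/35) = -1545 + 174/35 = -53901/35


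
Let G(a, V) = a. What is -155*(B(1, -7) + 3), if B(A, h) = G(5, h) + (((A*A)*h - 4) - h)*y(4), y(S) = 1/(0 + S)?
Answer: -1085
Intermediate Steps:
y(S) = 1/S
B(A, h) = 4 - h/4 + h*A²/4 (B(A, h) = 5 + (((A*A)*h - 4) - h)/4 = 5 + ((A²*h - 4) - h)*(¼) = 5 + ((h*A² - 4) - h)*(¼) = 5 + ((-4 + h*A²) - h)*(¼) = 5 + (-4 - h + h*A²)*(¼) = 5 + (-1 - h/4 + h*A²/4) = 4 - h/4 + h*A²/4)
-155*(B(1, -7) + 3) = -155*((4 - ¼*(-7) + (¼)*(-7)*1²) + 3) = -155*((4 + 7/4 + (¼)*(-7)*1) + 3) = -155*((4 + 7/4 - 7/4) + 3) = -155*(4 + 3) = -155*7 = -1085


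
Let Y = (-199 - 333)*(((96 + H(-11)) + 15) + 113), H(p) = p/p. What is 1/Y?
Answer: -1/119700 ≈ -8.3542e-6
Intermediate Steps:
H(p) = 1
Y = -119700 (Y = (-199 - 333)*(((96 + 1) + 15) + 113) = -532*((97 + 15) + 113) = -532*(112 + 113) = -532*225 = -119700)
1/Y = 1/(-119700) = -1/119700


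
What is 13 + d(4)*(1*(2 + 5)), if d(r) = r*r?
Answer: 125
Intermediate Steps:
d(r) = r²
13 + d(4)*(1*(2 + 5)) = 13 + 4²*(1*(2 + 5)) = 13 + 16*(1*7) = 13 + 16*7 = 13 + 112 = 125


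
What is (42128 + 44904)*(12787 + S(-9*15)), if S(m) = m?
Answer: 1101128864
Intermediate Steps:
(42128 + 44904)*(12787 + S(-9*15)) = (42128 + 44904)*(12787 - 9*15) = 87032*(12787 - 135) = 87032*12652 = 1101128864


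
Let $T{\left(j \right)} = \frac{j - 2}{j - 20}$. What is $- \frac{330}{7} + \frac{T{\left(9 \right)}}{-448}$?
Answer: $- \frac{232313}{4928} \approx -47.141$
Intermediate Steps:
$T{\left(j \right)} = \frac{-2 + j}{-20 + j}$
$- \frac{330}{7} + \frac{T{\left(9 \right)}}{-448} = - \frac{330}{7} + \frac{\frac{1}{-20 + 9} \left(-2 + 9\right)}{-448} = \left(-330\right) \frac{1}{7} + \frac{1}{-11} \cdot 7 \left(- \frac{1}{448}\right) = - \frac{330}{7} + \left(- \frac{1}{11}\right) 7 \left(- \frac{1}{448}\right) = - \frac{330}{7} - - \frac{1}{704} = - \frac{330}{7} + \frac{1}{704} = - \frac{232313}{4928}$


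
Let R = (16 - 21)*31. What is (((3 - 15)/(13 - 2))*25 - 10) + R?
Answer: -2115/11 ≈ -192.27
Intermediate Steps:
R = -155 (R = -5*31 = -155)
(((3 - 15)/(13 - 2))*25 - 10) + R = (((3 - 15)/(13 - 2))*25 - 10) - 155 = (-12/11*25 - 10) - 155 = (-300/11 - 10) - 155 = -410/11 - 155 = -2115/11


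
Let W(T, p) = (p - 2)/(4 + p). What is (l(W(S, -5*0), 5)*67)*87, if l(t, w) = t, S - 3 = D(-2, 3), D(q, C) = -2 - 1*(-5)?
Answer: -5829/2 ≈ -2914.5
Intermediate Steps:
D(q, C) = 3 (D(q, C) = -2 + 5 = 3)
S = 6 (S = 3 + 3 = 6)
W(T, p) = (-2 + p)/(4 + p)
(l(W(S, -5*0), 5)*67)*87 = (((-2 - 5*0)/(4 - 5*0))*67)*87 = (((-2 + 0)/(4 + 0))*67)*87 = ((-2/4)*67)*87 = (((¼)*(-2))*67)*87 = -½*67*87 = -67/2*87 = -5829/2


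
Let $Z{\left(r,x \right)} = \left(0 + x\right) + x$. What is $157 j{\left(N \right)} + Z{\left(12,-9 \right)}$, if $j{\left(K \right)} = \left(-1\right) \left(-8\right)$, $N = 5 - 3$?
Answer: $1238$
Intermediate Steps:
$N = 2$
$j{\left(K \right)} = 8$
$Z{\left(r,x \right)} = 2 x$ ($Z{\left(r,x \right)} = x + x = 2 x$)
$157 j{\left(N \right)} + Z{\left(12,-9 \right)} = 157 \cdot 8 + 2 \left(-9\right) = 1256 - 18 = 1238$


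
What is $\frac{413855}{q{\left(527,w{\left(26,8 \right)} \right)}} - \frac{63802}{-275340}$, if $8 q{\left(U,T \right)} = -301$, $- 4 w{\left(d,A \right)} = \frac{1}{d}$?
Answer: $- \frac{455793740599}{41438670} \approx -10999.0$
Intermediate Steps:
$w{\left(d,A \right)} = - \frac{1}{4 d}$
$q{\left(U,T \right)} = - \frac{301}{8}$ ($q{\left(U,T \right)} = \frac{1}{8} \left(-301\right) = - \frac{301}{8}$)
$\frac{413855}{q{\left(527,w{\left(26,8 \right)} \right)}} - \frac{63802}{-275340} = \frac{413855}{- \frac{301}{8}} - \frac{63802}{-275340} = 413855 \left(- \frac{8}{301}\right) - - \frac{31901}{137670} = - \frac{3310840}{301} + \frac{31901}{137670} = - \frac{455793740599}{41438670}$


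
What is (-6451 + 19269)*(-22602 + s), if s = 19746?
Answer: -36608208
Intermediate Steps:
(-6451 + 19269)*(-22602 + s) = (-6451 + 19269)*(-22602 + 19746) = 12818*(-2856) = -36608208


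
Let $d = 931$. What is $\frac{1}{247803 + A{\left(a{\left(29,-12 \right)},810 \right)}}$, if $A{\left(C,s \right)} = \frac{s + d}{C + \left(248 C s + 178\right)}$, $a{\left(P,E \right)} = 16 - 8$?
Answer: $\frac{1607226}{398275426219} \approx 4.0355 \cdot 10^{-6}$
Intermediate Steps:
$a{\left(P,E \right)} = 8$ ($a{\left(P,E \right)} = 16 - 8 = 8$)
$A{\left(C,s \right)} = \frac{931 + s}{178 + C + 248 C s}$ ($A{\left(C,s \right)} = \frac{s + 931}{C + \left(248 C s + 178\right)} = \frac{931 + s}{C + \left(248 C s + 178\right)} = \frac{931 + s}{C + \left(178 + 248 C s\right)} = \frac{931 + s}{178 + C + 248 C s}$)
$\frac{1}{247803 + A{\left(a{\left(29,-12 \right)},810 \right)}} = \frac{1}{247803 + \frac{931 + 810}{178 + 8 + 248 \cdot 8 \cdot 810}} = \frac{1}{247803 + \frac{1}{178 + 8 + 1607040} \cdot 1741} = \frac{1}{247803 + \frac{1}{1607226} \cdot 1741} = \frac{1}{247803 + \frac{1741}{1607226}} = \frac{1}{\frac{398275426219}{1607226}} = \frac{1607226}{398275426219}$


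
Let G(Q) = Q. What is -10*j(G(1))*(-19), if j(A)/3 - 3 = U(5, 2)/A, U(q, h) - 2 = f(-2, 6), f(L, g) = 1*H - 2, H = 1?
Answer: 2280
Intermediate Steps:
f(L, g) = -1 (f(L, g) = 1*1 - 2 = 1 - 2 = -1)
U(q, h) = 1 (U(q, h) = 2 - 1 = 1)
j(A) = 9 + 3/A (j(A) = 9 + 3*(1/A) = 9 + 3/A)
-10*j(G(1))*(-19) = -10*(9 + 3/1)*(-19) = -10*(9 + 3*1)*(-19) = -10*(9 + 3)*(-19) = -10*12*(-19) = -120*(-19) = 2280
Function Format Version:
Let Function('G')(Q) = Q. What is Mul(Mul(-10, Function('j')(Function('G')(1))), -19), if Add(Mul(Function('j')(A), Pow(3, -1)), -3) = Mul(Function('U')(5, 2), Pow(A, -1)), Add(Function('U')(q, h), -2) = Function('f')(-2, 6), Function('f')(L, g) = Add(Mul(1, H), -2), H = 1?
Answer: 2280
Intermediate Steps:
Function('f')(L, g) = -1 (Function('f')(L, g) = Add(Mul(1, 1), -2) = Add(1, -2) = -1)
Function('U')(q, h) = 1 (Function('U')(q, h) = Add(2, -1) = 1)
Function('j')(A) = Add(9, Mul(3, Pow(A, -1))) (Function('j')(A) = Add(9, Mul(3, Mul(1, Pow(A, -1)))) = Add(9, Mul(3, Pow(A, -1))))
Mul(Mul(-10, Function('j')(Function('G')(1))), -19) = Mul(Mul(-10, Add(9, Mul(3, Pow(1, -1)))), -19) = Mul(Mul(-10, Add(9, Mul(3, 1))), -19) = Mul(Mul(-10, Add(9, 3)), -19) = Mul(Mul(-10, 12), -19) = Mul(-120, -19) = 2280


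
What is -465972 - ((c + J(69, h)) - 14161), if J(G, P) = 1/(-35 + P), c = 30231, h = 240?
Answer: -98818611/205 ≈ -4.8204e+5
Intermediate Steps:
-465972 - ((c + J(69, h)) - 14161) = -465972 - ((30231 + 1/(-35 + 240)) - 14161) = -465972 - ((30231 + 1/205) - 14161) = -465972 - (6197356/205 - 14161) = -465972 - 1*3294351/205 = -465972 - 3294351/205 = -98818611/205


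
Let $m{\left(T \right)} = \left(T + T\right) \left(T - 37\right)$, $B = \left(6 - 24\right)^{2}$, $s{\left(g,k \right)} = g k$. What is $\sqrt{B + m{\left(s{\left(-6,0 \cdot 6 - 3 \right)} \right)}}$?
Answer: $6 i \sqrt{10} \approx 18.974 i$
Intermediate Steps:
$B = 324$ ($B = \left(-18\right)^{2} = 324$)
$m{\left(T \right)} = 2 T \left(-37 + T\right)$
$\sqrt{B + m{\left(s{\left(-6,0 \cdot 6 - 3 \right)} \right)}} = \sqrt{324 + 2 \left(- 6 \left(0 \cdot 6 - 3\right)\right) \left(-37 - 6 \left(0 \cdot 6 - 3\right)\right)} = \sqrt{324 + 2 \left(- 6 \left(0 - 3\right)\right) \left(-37 - 6 \left(0 - 3\right)\right)} = \sqrt{324 + 2 \left(\left(-6\right) \left(-3\right)\right) \left(-37 - -18\right)} = \sqrt{324 + 2 \cdot 18 \left(-37 + 18\right)} = \sqrt{324 + 2 \cdot 18 \left(-19\right)} = \sqrt{324 - 684} = \sqrt{-360} = 6 i \sqrt{10}$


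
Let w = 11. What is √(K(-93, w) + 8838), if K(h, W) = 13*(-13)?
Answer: √8669 ≈ 93.107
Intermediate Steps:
K(h, W) = -169
√(K(-93, w) + 8838) = √(-169 + 8838) = √8669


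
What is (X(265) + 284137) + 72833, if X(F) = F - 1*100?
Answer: 357135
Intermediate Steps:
X(F) = -100 + F (X(F) = F - 100 = -100 + F)
(X(265) + 284137) + 72833 = ((-100 + 265) + 284137) + 72833 = (165 + 284137) + 72833 = 284302 + 72833 = 357135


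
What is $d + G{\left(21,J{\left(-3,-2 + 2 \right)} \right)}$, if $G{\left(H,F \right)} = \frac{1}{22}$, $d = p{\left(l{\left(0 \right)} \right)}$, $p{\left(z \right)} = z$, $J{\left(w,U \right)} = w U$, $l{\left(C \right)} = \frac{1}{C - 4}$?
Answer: $- \frac{9}{44} \approx -0.20455$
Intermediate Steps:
$l{\left(C \right)} = \frac{1}{-4 + C}$
$J{\left(w,U \right)} = U w$
$d = - \frac{1}{4}$ ($d = \frac{1}{-4 + 0} = \frac{1}{-4} = - \frac{1}{4} \approx -0.25$)
$G{\left(H,F \right)} = \frac{1}{22}$
$d + G{\left(21,J{\left(-3,-2 + 2 \right)} \right)} = - \frac{1}{4} + \frac{1}{22} = - \frac{9}{44}$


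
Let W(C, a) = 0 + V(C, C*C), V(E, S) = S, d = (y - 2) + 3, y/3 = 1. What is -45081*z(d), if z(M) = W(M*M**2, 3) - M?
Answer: -184471452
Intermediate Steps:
y = 3 (y = 3*1 = 3)
d = 4 (d = (3 - 2) + 3 = 1 + 3 = 4)
W(C, a) = C**2 (W(C, a) = 0 + C*C = 0 + C**2 = C**2)
z(M) = M**6 - M (z(M) = (M*M**2)**2 - M = (M**3)**2 - M = M**6 - M)
-45081*z(d) = -45081*(4**6 - 1*4) = -45081*(4096 - 4) = -45081*4092 = -184471452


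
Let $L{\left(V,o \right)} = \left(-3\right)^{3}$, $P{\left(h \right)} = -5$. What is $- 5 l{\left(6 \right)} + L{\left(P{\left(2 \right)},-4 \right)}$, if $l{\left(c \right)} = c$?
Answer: $-57$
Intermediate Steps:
$L{\left(V,o \right)} = -27$
$- 5 l{\left(6 \right)} + L{\left(P{\left(2 \right)},-4 \right)} = \left(-5\right) 6 - 27 = -30 - 27 = -57$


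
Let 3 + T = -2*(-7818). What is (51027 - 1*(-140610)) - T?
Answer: 176004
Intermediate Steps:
T = 15633 (T = -3 - 2*(-7818) = -3 + 15636 = 15633)
(51027 - 1*(-140610)) - T = (51027 - 1*(-140610)) - 1*15633 = (51027 + 140610) - 15633 = 191637 - 15633 = 176004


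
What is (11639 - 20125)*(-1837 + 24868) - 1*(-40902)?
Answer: -195400164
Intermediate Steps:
(11639 - 20125)*(-1837 + 24868) - 1*(-40902) = -8486*23031 + 40902 = -195441066 + 40902 = -195400164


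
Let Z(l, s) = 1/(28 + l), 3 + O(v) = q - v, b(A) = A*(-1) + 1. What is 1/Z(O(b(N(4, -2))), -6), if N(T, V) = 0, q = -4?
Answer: 20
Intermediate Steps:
b(A) = 1 - A (b(A) = -A + 1 = 1 - A)
O(v) = -7 - v (O(v) = -3 + (-4 - v) = -7 - v)
1/Z(O(b(N(4, -2))), -6) = 1/(1/(28 + (-7 - (1 - 1*0)))) = 1/(1/(28 + (-7 - (1 + 0)))) = 1/(1/(28 + (-7 - 1*1))) = 1/(1/(28 + (-7 - 1))) = 1/(1/(28 - 8)) = 1/(1/20) = 20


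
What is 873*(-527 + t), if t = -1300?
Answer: -1594971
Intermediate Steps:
873*(-527 + t) = 873*(-527 - 1300) = 873*(-1827) = -1594971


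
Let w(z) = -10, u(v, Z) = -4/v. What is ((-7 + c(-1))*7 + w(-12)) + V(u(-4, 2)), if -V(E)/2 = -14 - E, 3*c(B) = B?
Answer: -94/3 ≈ -31.333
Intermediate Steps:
c(B) = B/3
V(E) = 28 + 2*E (V(E) = -2*(-14 - E) = 28 + 2*E)
((-7 + c(-1))*7 + w(-12)) + V(u(-4, 2)) = ((-7 + (⅓)*(-1))*7 - 10) + (28 + 2*(-4/(-4))) = ((-7 - ⅓)*7 - 10) + (28 + 2*(-4*(-¼))) = (-22/3*7 - 10) + (28 + 2*1) = (-154/3 - 10) + (28 + 2) = -184/3 + 30 = -94/3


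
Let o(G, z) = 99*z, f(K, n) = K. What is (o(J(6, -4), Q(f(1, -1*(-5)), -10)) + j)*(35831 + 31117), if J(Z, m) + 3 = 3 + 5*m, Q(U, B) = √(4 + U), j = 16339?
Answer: 1093863372 + 6627852*√5 ≈ 1.1087e+9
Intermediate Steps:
J(Z, m) = 5*m (J(Z, m) = -3 + (3 + 5*m) = 5*m)
(o(J(6, -4), Q(f(1, -1*(-5)), -10)) + j)*(35831 + 31117) = (99*√(4 + 1) + 16339)*(35831 + 31117) = (99*√5 + 16339)*66948 = (16339 + 99*√5)*66948 = 1093863372 + 6627852*√5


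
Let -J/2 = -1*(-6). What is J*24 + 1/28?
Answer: -8063/28 ≈ -287.96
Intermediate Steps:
J = -12 (J = -(-2)*(-6) = -2*6 = -12)
J*24 + 1/28 = -12*24 + 1/28 = -288 + 1/28 = -8063/28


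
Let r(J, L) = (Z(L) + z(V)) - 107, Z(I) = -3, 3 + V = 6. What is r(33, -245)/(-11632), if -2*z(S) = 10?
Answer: 115/11632 ≈ 0.0098865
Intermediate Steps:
V = 3 (V = -3 + 6 = 3)
z(S) = -5 (z(S) = -½*10 = -5)
r(J, L) = -115 (r(J, L) = (-3 - 5) - 107 = -8 - 107 = -115)
r(33, -245)/(-11632) = -115/(-11632) = -115*(-1/11632) = 115/11632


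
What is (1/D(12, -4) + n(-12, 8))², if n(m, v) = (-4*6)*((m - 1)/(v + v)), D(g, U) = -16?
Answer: 96721/256 ≈ 377.82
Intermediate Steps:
n(m, v) = -12*(-1 + m)/v (n(m, v) = -24*(-1 + m)/(2*v) = -24*(-1 + m)*1/(2*v) = -12*(-1 + m)/v)
(1/D(12, -4) + n(-12, 8))² = (1/(-16) + 12*(1 - 1*(-12))/8)² = (-1/16 + 12*(⅛)*(1 + 12))² = (-1/16 + 12*(⅛)*13)² = (-1/16 + 39/2)² = (311/16)² = 96721/256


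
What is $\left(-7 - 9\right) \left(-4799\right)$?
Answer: $76784$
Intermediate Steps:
$\left(-7 - 9\right) \left(-4799\right) = \left(-16\right) \left(-4799\right) = 76784$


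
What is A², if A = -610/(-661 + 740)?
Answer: 372100/6241 ≈ 59.622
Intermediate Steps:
A = -610/79 ≈ -7.7215
A² = (-610/79)² = 372100/6241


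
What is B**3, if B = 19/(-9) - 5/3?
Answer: -39304/729 ≈ -53.915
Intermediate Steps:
B = -34/9 (B = 19*(-1/9) - 5*1/3 = -19/9 - 5/3 = -34/9 ≈ -3.7778)
B**3 = (-34/9)**3 = -39304/729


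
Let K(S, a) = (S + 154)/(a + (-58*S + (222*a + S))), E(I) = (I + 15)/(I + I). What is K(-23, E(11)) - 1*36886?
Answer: -638864079/17320 ≈ -36886.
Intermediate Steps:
E(I) = (15 + I)/(2*I) (E(I) = (15 + I)/((2*I)) = (15 + I)*(1/(2*I)) = (15 + I)/(2*I))
K(S, a) = (154 + S)/(-57*S + 223*a) (K(S, a) = (154 + S)/(a + (-58*S + (S + 222*a))) = (154 + S)/(a + (-57*S + 222*a)) = (154 + S)/(-57*S + 223*a))
K(-23, E(11)) - 1*36886 = (154 - 23)/(-57*(-23) + 223*((½)*(15 + 11)/11)) - 1*36886 = 131/(1311 + 223*((½)*(1/11)*26)) - 36886 = 131/(1311 + 223*(13/11)) - 36886 = 131/(1311 + 2899/11) - 36886 = 131/(17320/11) - 36886 = (11/17320)*131 - 36886 = 1441/17320 - 36886 = -638864079/17320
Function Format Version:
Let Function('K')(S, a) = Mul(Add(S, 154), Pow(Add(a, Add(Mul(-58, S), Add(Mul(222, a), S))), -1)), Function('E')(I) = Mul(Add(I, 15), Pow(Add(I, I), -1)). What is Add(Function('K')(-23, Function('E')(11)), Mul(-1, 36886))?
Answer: Rational(-638864079, 17320) ≈ -36886.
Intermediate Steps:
Function('E')(I) = Mul(Rational(1, 2), Pow(I, -1), Add(15, I)) (Function('E')(I) = Mul(Add(15, I), Pow(Mul(2, I), -1)) = Mul(Add(15, I), Mul(Rational(1, 2), Pow(I, -1))) = Mul(Rational(1, 2), Pow(I, -1), Add(15, I)))
Function('K')(S, a) = Mul(Pow(Add(Mul(-57, S), Mul(223, a)), -1), Add(154, S)) (Function('K')(S, a) = Mul(Add(154, S), Pow(Add(a, Add(Mul(-58, S), Add(S, Mul(222, a)))), -1)) = Mul(Add(154, S), Pow(Add(a, Add(Mul(-57, S), Mul(222, a))), -1)) = Mul(Add(154, S), Pow(Add(Mul(-57, S), Mul(223, a)), -1)) = Mul(Pow(Add(Mul(-57, S), Mul(223, a)), -1), Add(154, S)))
Add(Function('K')(-23, Function('E')(11)), Mul(-1, 36886)) = Add(Mul(Pow(Add(Mul(-57, -23), Mul(223, Mul(Rational(1, 2), Pow(11, -1), Add(15, 11)))), -1), Add(154, -23)), Mul(-1, 36886)) = Add(Mul(Pow(Add(1311, Mul(223, Mul(Rational(1, 2), Rational(1, 11), 26))), -1), 131), -36886) = Add(Mul(Pow(Add(1311, Mul(223, Rational(13, 11))), -1), 131), -36886) = Add(Mul(Pow(Add(1311, Rational(2899, 11)), -1), 131), -36886) = Add(Mul(Pow(Rational(17320, 11), -1), 131), -36886) = Add(Mul(Rational(11, 17320), 131), -36886) = Add(Rational(1441, 17320), -36886) = Rational(-638864079, 17320)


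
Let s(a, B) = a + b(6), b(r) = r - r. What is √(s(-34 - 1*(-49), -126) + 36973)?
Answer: 2*√9247 ≈ 192.32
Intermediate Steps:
b(r) = 0
s(a, B) = a (s(a, B) = a + 0 = a)
√(s(-34 - 1*(-49), -126) + 36973) = √((-34 - 1*(-49)) + 36973) = √((-34 + 49) + 36973) = √(15 + 36973) = √36988 = 2*√9247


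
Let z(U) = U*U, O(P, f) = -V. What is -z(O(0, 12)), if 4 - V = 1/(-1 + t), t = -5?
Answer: -625/36 ≈ -17.361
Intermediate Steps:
V = 25/6 (V = 4 - 1/(-1 - 5) = 4 - 1/(-6) = 4 - 1*(-⅙) = 4 + ⅙ = 25/6 ≈ 4.1667)
O(P, f) = -25/6 (O(P, f) = -1*25/6 = -25/6)
z(U) = U²
-z(O(0, 12)) = -(-25/6)² = -1*625/36 = -625/36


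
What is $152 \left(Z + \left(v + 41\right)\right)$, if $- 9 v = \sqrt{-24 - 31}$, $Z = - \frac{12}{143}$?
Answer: $\frac{889352}{143} - \frac{152 i \sqrt{55}}{9} \approx 6219.2 - 125.25 i$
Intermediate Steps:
$Z = - \frac{12}{143}$ ($Z = \left(-12\right) \frac{1}{143} = - \frac{12}{143} \approx -0.083916$)
$v = - \frac{i \sqrt{55}}{9}$ ($v = - \frac{\sqrt{-24 - 31}}{9} = - \frac{\sqrt{-55}}{9} = - \frac{i \sqrt{55}}{9} \approx - 0.82402 i$)
$152 \left(Z + \left(v + 41\right)\right) = 152 \left(- \frac{12}{143} + \left(- \frac{i \sqrt{55}}{9} + 41\right)\right) = 152 \left(- \frac{12}{143} + \left(41 - \frac{i \sqrt{55}}{9}\right)\right) = 152 \left(\frac{5851}{143} - \frac{i \sqrt{55}}{9}\right) = \frac{889352}{143} - \frac{152 i \sqrt{55}}{9}$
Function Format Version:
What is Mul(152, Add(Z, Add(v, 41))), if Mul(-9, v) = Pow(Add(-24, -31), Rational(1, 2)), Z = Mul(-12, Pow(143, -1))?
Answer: Add(Rational(889352, 143), Mul(Rational(-152, 9), I, Pow(55, Rational(1, 2)))) ≈ Add(6219.2, Mul(-125.25, I))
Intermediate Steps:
Z = Rational(-12, 143) (Z = Mul(-12, Rational(1, 143)) = Rational(-12, 143) ≈ -0.083916)
v = Mul(Rational(-1, 9), I, Pow(55, Rational(1, 2))) (v = Mul(Rational(-1, 9), Pow(Add(-24, -31), Rational(1, 2))) = Mul(Rational(-1, 9), Pow(-55, Rational(1, 2))) = Mul(Rational(-1, 9), Mul(I, Pow(55, Rational(1, 2)))) = Mul(Rational(-1, 9), I, Pow(55, Rational(1, 2))) ≈ Mul(-0.82402, I))
Mul(152, Add(Z, Add(v, 41))) = Mul(152, Add(Rational(-12, 143), Add(Mul(Rational(-1, 9), I, Pow(55, Rational(1, 2))), 41))) = Mul(152, Add(Rational(-12, 143), Add(41, Mul(Rational(-1, 9), I, Pow(55, Rational(1, 2)))))) = Mul(152, Add(Rational(5851, 143), Mul(Rational(-1, 9), I, Pow(55, Rational(1, 2))))) = Add(Rational(889352, 143), Mul(Rational(-152, 9), I, Pow(55, Rational(1, 2))))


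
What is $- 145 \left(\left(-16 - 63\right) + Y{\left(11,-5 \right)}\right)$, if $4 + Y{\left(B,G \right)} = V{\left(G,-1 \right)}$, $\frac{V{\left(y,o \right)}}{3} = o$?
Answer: $12470$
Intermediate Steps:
$V{\left(y,o \right)} = 3 o$
$Y{\left(B,G \right)} = -7$ ($Y{\left(B,G \right)} = -4 + 3 \left(-1\right) = -4 - 3 = -7$)
$- 145 \left(\left(-16 - 63\right) + Y{\left(11,-5 \right)}\right) = - 145 \left(\left(-16 - 63\right) - 7\right) = - 145 \left(-79 - 7\right) = \left(-145\right) \left(-86\right) = 12470$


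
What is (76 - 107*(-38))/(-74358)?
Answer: -2071/37179 ≈ -0.055703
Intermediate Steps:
(76 - 107*(-38))/(-74358) = (76 + 4066)*(-1/74358) = 4142*(-1/74358) = -2071/37179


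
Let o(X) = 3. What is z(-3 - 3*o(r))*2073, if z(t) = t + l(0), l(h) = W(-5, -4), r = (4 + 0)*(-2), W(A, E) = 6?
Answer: -12438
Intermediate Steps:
r = -8 (r = 4*(-2) = -8)
l(h) = 6
z(t) = 6 + t (z(t) = t + 6 = 6 + t)
z(-3 - 3*o(r))*2073 = (6 + (-3 - 3*3))*2073 = (6 + (-3 - 9))*2073 = (6 - 12)*2073 = -6*2073 = -12438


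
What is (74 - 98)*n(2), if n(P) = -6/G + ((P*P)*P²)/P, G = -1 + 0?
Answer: -336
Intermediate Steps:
G = -1
n(P) = 6 + P³ (n(P) = -6/(-1) + ((P*P)*P²)/P = -6*(-1) + (P²*P²)/P = 6 + P⁴/P = 6 + P³)
(74 - 98)*n(2) = (74 - 98)*(6 + 2³) = -24*(6 + 8) = -24*14 = -336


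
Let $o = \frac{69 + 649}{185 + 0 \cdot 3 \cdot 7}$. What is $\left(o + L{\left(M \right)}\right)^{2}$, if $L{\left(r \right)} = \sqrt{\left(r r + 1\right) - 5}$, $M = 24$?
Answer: $\frac{20092224}{34225} + \frac{2872 \sqrt{143}}{185} \approx 772.71$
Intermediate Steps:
$L{\left(r \right)} = \sqrt{-4 + r^{2}}$ ($L{\left(r \right)} = \sqrt{\left(r^{2} + 1\right) - 5} = \sqrt{\left(1 + r^{2}\right) - 5} = \sqrt{-4 + r^{2}}$)
$o = \frac{718}{185}$ ($o = \frac{718}{185 + 0 \cdot 7} = \frac{718}{185 + 0} = \frac{718}{185} \approx 3.8811$)
$\left(o + L{\left(M \right)}\right)^{2} = \left(\frac{718}{185} + \sqrt{-4 + 24^{2}}\right)^{2} = \left(\frac{718}{185} + \sqrt{-4 + 576}\right)^{2} = \left(\frac{718}{185} + \sqrt{572}\right)^{2} = \left(\frac{718}{185} + 2 \sqrt{143}\right)^{2}$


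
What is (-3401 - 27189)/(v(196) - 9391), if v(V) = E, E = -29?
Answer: 3059/942 ≈ 3.2473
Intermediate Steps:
v(V) = -29
(-3401 - 27189)/(v(196) - 9391) = (-3401 - 27189)/(-29 - 9391) = -30590/(-9420) = -30590*(-1/9420) = 3059/942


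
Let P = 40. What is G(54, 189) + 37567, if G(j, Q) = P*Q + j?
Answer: 45181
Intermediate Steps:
G(j, Q) = j + 40*Q (G(j, Q) = 40*Q + j = j + 40*Q)
G(54, 189) + 37567 = (54 + 40*189) + 37567 = (54 + 7560) + 37567 = 7614 + 37567 = 45181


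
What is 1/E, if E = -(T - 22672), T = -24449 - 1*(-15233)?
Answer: 1/31888 ≈ 3.1360e-5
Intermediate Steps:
T = -9216 (T = -24449 + 15233 = -9216)
E = 31888 (E = -(-9216 - 22672) = -1*(-31888) = 31888)
1/E = 1/31888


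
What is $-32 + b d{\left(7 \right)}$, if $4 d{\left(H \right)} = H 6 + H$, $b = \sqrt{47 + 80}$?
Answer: $-32 + \frac{49 \sqrt{127}}{4} \approx 106.05$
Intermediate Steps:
$b = \sqrt{127} \approx 11.269$
$d{\left(H \right)} = \frac{7 H}{4}$ ($d{\left(H \right)} = \frac{H 6 + H}{4} = \frac{6 H + H}{4} = \frac{7 H}{4}$)
$-32 + b d{\left(7 \right)} = -32 + \sqrt{127} \cdot \frac{7}{4} \cdot 7 = -32 + \sqrt{127} \cdot \frac{49}{4} = -32 + \frac{49 \sqrt{127}}{4}$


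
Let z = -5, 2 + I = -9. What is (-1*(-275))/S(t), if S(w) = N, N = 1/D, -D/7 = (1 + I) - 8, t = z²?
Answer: 34650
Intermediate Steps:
I = -11 (I = -2 - 9 = -11)
t = 25 (t = (-5)² = 25)
D = 126 (D = -7*((1 - 11) - 8) = -7*(-10 - 8) = -7*(-18) = 126)
N = 1/126 ≈ 0.0079365
S(w) = 1/126
(-1*(-275))/S(t) = (-1*(-275))/(1/126) = 275*126 = 34650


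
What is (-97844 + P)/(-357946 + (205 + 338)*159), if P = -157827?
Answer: 19667/20893 ≈ 0.94132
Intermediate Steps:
(-97844 + P)/(-357946 + (205 + 338)*159) = (-97844 - 157827)/(-357946 + (205 + 338)*159) = -255671/(-357946 + 543*159) = -255671/(-357946 + 86337) = -255671/(-271609) = -255671*(-1/271609) = 19667/20893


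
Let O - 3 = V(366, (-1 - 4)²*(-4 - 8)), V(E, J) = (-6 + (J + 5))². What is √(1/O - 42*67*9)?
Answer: I*√51975820489853/45302 ≈ 159.14*I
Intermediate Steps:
V(E, J) = (-1 + J)² (V(E, J) = (-6 + (5 + J))² = (-1 + J)²)
O = 90604 (O = 3 + (-1 + (-1 - 4)²*(-4 - 8))² = 3 + (-1 + (-5)²*(-12))² = 3 + (-1 + 25*(-12))² = 3 + (-1 - 300)² = 3 + (-301)² = 3 + 90601 = 90604)
√(1/O - 42*67*9) = √(1/90604 - 42*67*9) = √(1/90604 - 2814*9) = √(1/90604 - 25326) = √(-2294636903/90604) = I*√51975820489853/45302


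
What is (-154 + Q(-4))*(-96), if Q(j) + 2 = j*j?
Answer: 13440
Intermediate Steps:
Q(j) = -2 + j² (Q(j) = -2 + j*j = -2 + j²)
(-154 + Q(-4))*(-96) = (-154 + (-2 + (-4)²))*(-96) = (-154 + (-2 + 16))*(-96) = (-154 + 14)*(-96) = -140*(-96) = 13440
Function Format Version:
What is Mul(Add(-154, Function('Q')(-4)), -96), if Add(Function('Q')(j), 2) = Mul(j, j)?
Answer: 13440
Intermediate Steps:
Function('Q')(j) = Add(-2, Pow(j, 2)) (Function('Q')(j) = Add(-2, Mul(j, j)) = Add(-2, Pow(j, 2)))
Mul(Add(-154, Function('Q')(-4)), -96) = Mul(Add(-154, Add(-2, Pow(-4, 2))), -96) = Mul(Add(-154, Add(-2, 16)), -96) = Mul(Add(-154, 14), -96) = Mul(-140, -96) = 13440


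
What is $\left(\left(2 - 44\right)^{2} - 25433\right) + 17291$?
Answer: $-6378$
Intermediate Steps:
$\left(\left(2 - 44\right)^{2} - 25433\right) + 17291 = \left(\left(-42\right)^{2} - 25433\right) + 17291 = \left(1764 - 25433\right) + 17291 = -23669 + 17291 = -6378$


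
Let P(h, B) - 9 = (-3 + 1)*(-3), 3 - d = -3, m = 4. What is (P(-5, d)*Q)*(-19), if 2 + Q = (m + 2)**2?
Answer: -9690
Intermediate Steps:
d = 6 (d = 3 - 1*(-3) = 3 + 3 = 6)
P(h, B) = 15 (P(h, B) = 9 + (-3 + 1)*(-3) = 9 - 2*(-3) = 9 + 6 = 15)
Q = 34 (Q = -2 + (4 + 2)**2 = -2 + 6**2 = -2 + 36 = 34)
(P(-5, d)*Q)*(-19) = (15*34)*(-19) = 510*(-19) = -9690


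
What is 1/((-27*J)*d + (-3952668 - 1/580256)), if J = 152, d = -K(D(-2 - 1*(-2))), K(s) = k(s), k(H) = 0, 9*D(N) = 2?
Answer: -580256/2293559323009 ≈ -2.5299e-7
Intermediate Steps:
D(N) = 2/9 (D(N) = (⅑)*2 = 2/9)
K(s) = 0
d = 0 (d = -1*0 = 0)
1/((-27*J)*d + (-3952668 - 1/580256)) = 1/(-27*152*0 + (-3952668 - 1/580256)) = 1/(-4104*0 + (-3952668 - 1*1/580256)) = 1/(0 + (-3952668 - 1/580256)) = 1/(0 - 2293559323009/580256) = 1/(-2293559323009/580256) = -580256/2293559323009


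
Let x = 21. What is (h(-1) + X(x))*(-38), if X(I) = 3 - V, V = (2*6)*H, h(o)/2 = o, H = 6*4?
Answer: 10906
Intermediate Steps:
H = 24
h(o) = 2*o
V = 288 (V = (2*6)*24 = 12*24 = 288)
X(I) = -285 (X(I) = 3 - 1*288 = 3 - 288 = -285)
(h(-1) + X(x))*(-38) = (2*(-1) - 285)*(-38) = (-2 - 285)*(-38) = -287*(-38) = 10906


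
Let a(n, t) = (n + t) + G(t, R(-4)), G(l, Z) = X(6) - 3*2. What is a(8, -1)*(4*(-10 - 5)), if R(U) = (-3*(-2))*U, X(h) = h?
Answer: -420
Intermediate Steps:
R(U) = 6*U
G(l, Z) = 0 (G(l, Z) = 6 - 3*2 = 6 - 6 = 0)
a(n, t) = n + t (a(n, t) = (n + t) + 0 = n + t)
a(8, -1)*(4*(-10 - 5)) = (8 - 1)*(4*(-10 - 5)) = 7*(4*(-15)) = 7*(-60) = -420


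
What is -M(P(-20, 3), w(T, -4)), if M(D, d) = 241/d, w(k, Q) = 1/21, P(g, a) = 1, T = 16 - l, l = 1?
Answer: -5061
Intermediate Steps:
T = 15 (T = 16 - 1*1 = 16 - 1 = 15)
w(k, Q) = 1/21
-M(P(-20, 3), w(T, -4)) = -241/1/21 = -241*21 = -1*5061 = -5061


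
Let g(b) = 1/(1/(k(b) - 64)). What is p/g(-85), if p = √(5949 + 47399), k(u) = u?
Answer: -2*√13337/149 ≈ -1.5501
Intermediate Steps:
p = 2*√13337 (p = √53348 = 2*√13337 ≈ 230.97)
g(b) = -64 + b (g(b) = 1/(1/(b - 64)) = 1/(1/(-64 + b)) = -64 + b)
p/g(-85) = (2*√13337)/(-64 - 85) = (2*√13337)/(-149) = (2*√13337)*(-1/149) = -2*√13337/149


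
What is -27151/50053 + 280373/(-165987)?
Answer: -18540222806/8308147311 ≈ -2.2316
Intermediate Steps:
-27151/50053 + 280373/(-165987) = -27151*1/50053 + 280373*(-1/165987) = -27151/50053 - 280373/165987 = -18540222806/8308147311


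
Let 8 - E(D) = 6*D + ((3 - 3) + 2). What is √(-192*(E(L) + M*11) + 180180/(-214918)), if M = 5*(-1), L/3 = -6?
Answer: I*√1081149121518/9769 ≈ 106.44*I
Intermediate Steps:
L = -18 (L = 3*(-6) = -18)
M = -5
E(D) = 6 - 6*D (E(D) = 8 - (6*D + ((3 - 3) + 2)) = 8 - (6*D + (0 + 2)) = 8 - (6*D + 2) = 8 - (2 + 6*D) = 8 + (-2 - 6*D) = 6 - 6*D)
√(-192*(E(L) + M*11) + 180180/(-214918)) = √(-192*((6 - 6*(-18)) - 5*11) + 180180/(-214918)) = √(-192*((6 + 108) - 55) + 180180*(-1/214918)) = √(-192*(114 - 55) - 8190/9769) = √(-192*59 - 8190/9769) = √(-11328 - 8190/9769) = √(-110671422/9769) = I*√1081149121518/9769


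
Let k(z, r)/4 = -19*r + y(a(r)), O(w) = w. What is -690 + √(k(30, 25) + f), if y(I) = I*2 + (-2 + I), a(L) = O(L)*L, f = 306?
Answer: -690 + √5898 ≈ -613.20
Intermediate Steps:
a(L) = L² (a(L) = L*L = L²)
y(I) = -2 + 3*I (y(I) = 2*I + (-2 + I) = -2 + 3*I)
k(z, r) = -8 - 76*r + 12*r² (k(z, r) = 4*(-19*r + (-2 + 3*r²)) = 4*(-2 - 19*r + 3*r²) = -8 - 76*r + 12*r²)
-690 + √(k(30, 25) + f) = -690 + √((-8 - 76*25 + 12*25²) + 306) = -690 + √((-8 - 1900 + 12*625) + 306) = -690 + √((-8 - 1900 + 7500) + 306) = -690 + √(5592 + 306) = -690 + √5898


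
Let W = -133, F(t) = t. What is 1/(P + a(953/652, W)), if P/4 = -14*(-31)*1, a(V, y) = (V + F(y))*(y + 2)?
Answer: 652/12366825 ≈ 5.2722e-5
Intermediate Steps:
a(V, y) = (2 + y)*(V + y) (a(V, y) = (V + y)*(y + 2) = (V + y)*(2 + y) = (2 + y)*(V + y))
P = 1736 (P = 4*(-14*(-31)*1) = 4*(434*1) = 4*434 = 1736)
1/(P + a(953/652, W)) = 1/(1736 + ((-133)² + 2*(953/652) + 2*(-133) + (953/652)*(-133))) = 1/(1736 + (17689 + 2*(953*(1/652)) - 266 + (953*(1/652))*(-133))) = 1/(1736 + (17689 + 2*(953/652) - 266 + (953/652)*(-133))) = 1/(1736 + (17689 + 953/326 - 266 - 126749/652)) = 1/(1736 + 11234953/652) = 1/(12366825/652) = 652/12366825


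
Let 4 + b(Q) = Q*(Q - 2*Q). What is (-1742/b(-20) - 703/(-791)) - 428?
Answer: -67555729/159782 ≈ -422.80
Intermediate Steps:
b(Q) = -4 - Q² (b(Q) = -4 + Q*(Q - 2*Q) = -4 + Q*(-Q) = -4 - Q²)
(-1742/b(-20) - 703/(-791)) - 428 = (-1742/(-4 - 1*(-20)²) - 703/(-791)) - 428 = (-1742/(-4 - 1*400) - 703*(-1/791)) - 428 = (-1742/(-4 - 400) + 703/791) - 428 = (-1742/(-404) + 703/791) - 428 = (-1742*(-1/404) + 703/791) - 428 = (871/202 + 703/791) - 428 = 830967/159782 - 428 = -67555729/159782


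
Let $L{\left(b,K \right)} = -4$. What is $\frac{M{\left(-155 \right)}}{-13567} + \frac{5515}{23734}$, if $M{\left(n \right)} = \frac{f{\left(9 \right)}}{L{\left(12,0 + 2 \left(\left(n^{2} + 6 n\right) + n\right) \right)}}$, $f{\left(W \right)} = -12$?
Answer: $\frac{74750803}{321999178} \approx 0.23215$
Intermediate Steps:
$M{\left(n \right)} = 3$ ($M{\left(n \right)} = - \frac{12}{-4} = \left(-12\right) \left(- \frac{1}{4}\right) = 3$)
$\frac{M{\left(-155 \right)}}{-13567} + \frac{5515}{23734} = \frac{3}{-13567} + \frac{5515}{23734} = 3 \left(- \frac{1}{13567}\right) + 5515 \cdot \frac{1}{23734} = - \frac{3}{13567} + \frac{5515}{23734} = \frac{74750803}{321999178}$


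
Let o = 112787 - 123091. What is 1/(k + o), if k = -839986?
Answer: -1/850290 ≈ -1.1761e-6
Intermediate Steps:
o = -10304
1/(k + o) = 1/(-839986 - 10304) = 1/(-850290) = -1/850290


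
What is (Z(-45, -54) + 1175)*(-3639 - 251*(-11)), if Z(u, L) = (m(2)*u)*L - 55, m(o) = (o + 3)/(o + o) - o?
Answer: 616795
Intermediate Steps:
m(o) = -o + (3 + o)/(2*o) (m(o) = (3 + o)/((2*o)) - o = (3 + o)*(1/(2*o)) - o = (3 + o)/(2*o) - o = -o + (3 + o)/(2*o))
Z(u, L) = -55 - 3*L*u/4 (Z(u, L) = ((½ - 1*2 + (3/2)/2)*u)*L - 55 = ((½ - 2 + (3/2)*(½))*u)*L - 55 = ((½ - 2 + ¾)*u)*L - 55 = (-3*u/4)*L - 55 = -3*L*u/4 - 55 = -55 - 3*L*u/4)
(Z(-45, -54) + 1175)*(-3639 - 251*(-11)) = ((-55 - ¾*(-54)*(-45)) + 1175)*(-3639 - 251*(-11)) = ((-55 - 3645/2) + 1175)*(-3639 + 2761) = (-3755/2 + 1175)*(-878) = -1405/2*(-878) = 616795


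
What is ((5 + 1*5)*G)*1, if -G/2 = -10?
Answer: 200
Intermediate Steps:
G = 20 (G = -2*(-10) = 20)
((5 + 1*5)*G)*1 = ((5 + 1*5)*20)*1 = ((5 + 5)*20)*1 = (10*20)*1 = 200*1 = 200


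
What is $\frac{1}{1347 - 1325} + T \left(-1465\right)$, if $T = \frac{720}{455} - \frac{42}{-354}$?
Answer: $- \frac{294351221}{118118} \approx -2492.0$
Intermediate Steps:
$T = \frac{9133}{5369}$ ($T = 720 \cdot \frac{1}{455} - - \frac{7}{59} = \frac{144}{91} + \frac{7}{59} = \frac{9133}{5369} \approx 1.7011$)
$\frac{1}{1347 - 1325} + T \left(-1465\right) = \frac{1}{1347 - 1325} + \frac{9133}{5369} \left(-1465\right) = \frac{1}{22} - \frac{13379845}{5369} = - \frac{294351221}{118118}$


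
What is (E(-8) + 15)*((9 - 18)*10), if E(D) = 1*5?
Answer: -1800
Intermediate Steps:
E(D) = 5
(E(-8) + 15)*((9 - 18)*10) = (5 + 15)*((9 - 18)*10) = 20*(-9*10) = 20*(-90) = -1800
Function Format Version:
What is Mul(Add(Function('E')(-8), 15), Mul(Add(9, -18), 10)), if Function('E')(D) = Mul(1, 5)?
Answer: -1800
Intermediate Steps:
Function('E')(D) = 5
Mul(Add(Function('E')(-8), 15), Mul(Add(9, -18), 10)) = Mul(Add(5, 15), Mul(Add(9, -18), 10)) = Mul(20, Mul(-9, 10)) = Mul(20, -90) = -1800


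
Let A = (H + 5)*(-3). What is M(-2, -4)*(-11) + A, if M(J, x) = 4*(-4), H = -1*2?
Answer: 167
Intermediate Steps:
H = -2
M(J, x) = -16
A = -9 (A = (-2 + 5)*(-3) = 3*(-3) = -9)
M(-2, -4)*(-11) + A = -16*(-11) - 9 = 176 - 9 = 167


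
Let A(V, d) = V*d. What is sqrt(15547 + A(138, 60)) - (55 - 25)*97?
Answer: -2910 + sqrt(23827) ≈ -2755.6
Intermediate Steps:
sqrt(15547 + A(138, 60)) - (55 - 25)*97 = sqrt(15547 + 138*60) - (55 - 25)*97 = sqrt(15547 + 8280) - 30*97 = sqrt(23827) - 1*2910 = sqrt(23827) - 2910 = -2910 + sqrt(23827)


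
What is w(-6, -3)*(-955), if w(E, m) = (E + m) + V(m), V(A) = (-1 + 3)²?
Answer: 4775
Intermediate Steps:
V(A) = 4 (V(A) = 2² = 4)
w(E, m) = 4 + E + m (w(E, m) = (E + m) + 4 = 4 + E + m)
w(-6, -3)*(-955) = (4 - 6 - 3)*(-955) = -5*(-955) = 4775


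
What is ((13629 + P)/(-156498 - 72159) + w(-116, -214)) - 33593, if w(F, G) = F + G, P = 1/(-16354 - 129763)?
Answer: -1133392315009679/33410674869 ≈ -33923.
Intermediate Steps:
P = -1/146117 (P = 1/(-146117) = -1/146117 ≈ -6.8438e-6)
((13629 + P)/(-156498 - 72159) + w(-116, -214)) - 33593 = ((13629 - 1/146117)/(-156498 - 72159) + (-116 - 214)) - 33593 = ((1991428592/146117)/(-228657) - 330) - 33593 = ((1991428592/146117)*(-1/228657) - 330) - 33593 = (-1991428592/33410674869 - 330) - 33593 = -11027514135362/33410674869 - 33593 = -1133392315009679/33410674869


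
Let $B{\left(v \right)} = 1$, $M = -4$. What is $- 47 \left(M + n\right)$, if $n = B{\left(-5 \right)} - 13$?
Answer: $752$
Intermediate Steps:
$n = -12$ ($n = 1 - 13 = -12$)
$- 47 \left(M + n\right) = - 47 \left(-4 - 12\right) = \left(-47\right) \left(-16\right) = 752$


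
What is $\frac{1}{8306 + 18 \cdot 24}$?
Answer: $\frac{1}{8738} \approx 0.00011444$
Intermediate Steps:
$\frac{1}{8306 + 18 \cdot 24} = \frac{1}{8306 + 432} = \frac{1}{8738}$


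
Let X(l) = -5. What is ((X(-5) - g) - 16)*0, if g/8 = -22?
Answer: 0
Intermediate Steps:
g = -176 (g = 8*(-22) = -176)
((X(-5) - g) - 16)*0 = ((-5 - 1*(-176)) - 16)*0 = ((-5 + 176) - 16)*0 = (171 - 16)*0 = 155*0 = 0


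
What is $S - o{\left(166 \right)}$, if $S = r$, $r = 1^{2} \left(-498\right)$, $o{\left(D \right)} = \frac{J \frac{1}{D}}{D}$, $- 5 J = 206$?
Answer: $- \frac{34307117}{68890} \approx -498.0$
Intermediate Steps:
$J = - \frac{206}{5}$ ($J = \left(- \frac{1}{5}\right) 206 = - \frac{206}{5} \approx -41.2$)
$o{\left(D \right)} = - \frac{206}{5 D^{2}}$ ($o{\left(D \right)} = \frac{\left(- \frac{206}{5}\right) \frac{1}{D}}{D} = - \frac{206}{5 D^{2}}$)
$r = -498$ ($r = 1 \left(-498\right) = -498$)
$S = -498$
$S - o{\left(166 \right)} = -498 - - \frac{206}{5 \cdot 27556} = -498 - \left(- \frac{206}{5}\right) \frac{1}{27556} = -498 - - \frac{103}{68890} = -498 + \frac{103}{68890} = - \frac{34307117}{68890}$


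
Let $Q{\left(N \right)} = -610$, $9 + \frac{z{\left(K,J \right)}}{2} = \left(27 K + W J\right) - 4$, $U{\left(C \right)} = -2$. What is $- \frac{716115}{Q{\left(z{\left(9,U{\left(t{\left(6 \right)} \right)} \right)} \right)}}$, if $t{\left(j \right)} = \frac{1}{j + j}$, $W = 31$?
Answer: $\frac{143223}{122} \approx 1174.0$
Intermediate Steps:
$t{\left(j \right)} = \frac{1}{2 j}$
$z{\left(K,J \right)} = -26 + 54 K + 62 J$ ($z{\left(K,J \right)} = -18 + 2 \left(\left(27 K + 31 J\right) - 4\right) = -18 + 2 \left(-4 + 27 K + 31 J\right) = -18 + \left(-8 + 54 K + 62 J\right) = -26 + 54 K + 62 J$)
$- \frac{716115}{Q{\left(z{\left(9,U{\left(t{\left(6 \right)} \right)} \right)} \right)}} = - \frac{716115}{-610} = \left(-716115\right) \left(- \frac{1}{610}\right) = \frac{143223}{122}$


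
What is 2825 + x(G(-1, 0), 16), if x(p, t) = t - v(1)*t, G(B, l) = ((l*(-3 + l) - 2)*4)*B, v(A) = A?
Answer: 2825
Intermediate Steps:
G(B, l) = B*(-8 + 4*l*(-3 + l)) (G(B, l) = ((-2 + l*(-3 + l))*4)*B = (-8 + 4*l*(-3 + l))*B = B*(-8 + 4*l*(-3 + l)))
x(p, t) = 0 (x(p, t) = t - t = 0)
2825 + x(G(-1, 0), 16) = 2825 + 0 = 2825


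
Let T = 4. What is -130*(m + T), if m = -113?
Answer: 14170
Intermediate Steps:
-130*(m + T) = -130*(-113 + 4) = -130*(-109) = 14170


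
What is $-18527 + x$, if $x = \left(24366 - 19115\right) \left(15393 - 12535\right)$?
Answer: $14988831$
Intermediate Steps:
$x = 15007358$ ($x = 5251 \cdot 2858 = 15007358$)
$-18527 + x = -18527 + 15007358 = 14988831$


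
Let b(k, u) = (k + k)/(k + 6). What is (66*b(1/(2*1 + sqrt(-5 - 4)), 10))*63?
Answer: 108108/493 - 149688*I/493 ≈ 219.29 - 303.63*I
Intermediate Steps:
b(k, u) = 2*k/(6 + k) (b(k, u) = (2*k)/(6 + k) = 2*k/(6 + k))
(66*b(1/(2*1 + sqrt(-5 - 4)), 10))*63 = (66*(2/((2*1 + sqrt(-5 - 4))*(6 + 1/(2*1 + sqrt(-5 - 4))))))*63 = (66*(2/((2 + sqrt(-9))*(6 + 1/(2 + sqrt(-9))))))*63 = (66*(2/((2 + 3*I)*(6 + 1/(2 + 3*I)))))*63 = (66*(2*((2 - 3*I)/13)/(6 + (2 - 3*I)/13)))*63 = (66*(2*(2 - 3*I)/(13*(6 + (2 - 3*I)/13))))*63 = (132*(2 - 3*I)/(13*(6 + (2 - 3*I)/13)))*63 = 8316*(2 - 3*I)/(13*(6 + (2 - 3*I)/13))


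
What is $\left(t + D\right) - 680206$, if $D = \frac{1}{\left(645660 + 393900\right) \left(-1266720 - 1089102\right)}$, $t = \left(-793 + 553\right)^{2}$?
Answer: $- \frac{1524773499095941921}{2449018318320} \approx -6.2261 \cdot 10^{5}$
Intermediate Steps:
$t = 57600$ ($t = \left(-240\right)^{2} = 57600$)
$D = - \frac{1}{2449018318320}$ ($D = \frac{1}{1039560 \left(-2355822\right)} = \frac{1}{-2449018318320} = - \frac{1}{2449018318320} \approx -4.0833 \cdot 10^{-13}$)
$\left(t + D\right) - 680206 = \left(57600 - \frac{1}{2449018318320}\right) - 680206 = \frac{141063455135231999}{2449018318320} - 680206 = - \frac{1524773499095941921}{2449018318320}$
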